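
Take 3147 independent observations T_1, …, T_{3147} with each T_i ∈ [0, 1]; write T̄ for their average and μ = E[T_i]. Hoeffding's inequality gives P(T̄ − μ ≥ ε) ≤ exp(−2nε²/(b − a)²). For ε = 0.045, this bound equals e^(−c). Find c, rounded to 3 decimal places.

12.745

c = 2nε²/(b − a)² = 2·3147·0.045² / 1² = 12.7454.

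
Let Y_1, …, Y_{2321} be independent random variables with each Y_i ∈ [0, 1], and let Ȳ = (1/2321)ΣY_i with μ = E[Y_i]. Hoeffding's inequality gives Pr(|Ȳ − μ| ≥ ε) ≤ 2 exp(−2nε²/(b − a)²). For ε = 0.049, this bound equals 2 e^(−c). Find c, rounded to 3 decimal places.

c = 2nε²/(b − a)² = 2·2321·0.049² / 1² = 11.1454.

11.145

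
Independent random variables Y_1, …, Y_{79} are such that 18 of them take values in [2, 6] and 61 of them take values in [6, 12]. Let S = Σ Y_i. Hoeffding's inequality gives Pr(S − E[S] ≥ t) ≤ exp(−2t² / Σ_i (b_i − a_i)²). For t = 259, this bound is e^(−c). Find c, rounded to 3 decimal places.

54.010

Σ(b_i − a_i)² = 18·4² + 61·6² = 2484.
c = 2t² / 2484 = 2·259² / 2484 = 54.0105.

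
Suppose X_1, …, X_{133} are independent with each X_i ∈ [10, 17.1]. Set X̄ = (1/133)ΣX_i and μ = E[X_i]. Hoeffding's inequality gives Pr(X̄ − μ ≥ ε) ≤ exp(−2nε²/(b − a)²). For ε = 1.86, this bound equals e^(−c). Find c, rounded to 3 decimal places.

18.255

c = 2nε²/(b − a)² = 2·133·1.86² / 7.1² = 18.2554.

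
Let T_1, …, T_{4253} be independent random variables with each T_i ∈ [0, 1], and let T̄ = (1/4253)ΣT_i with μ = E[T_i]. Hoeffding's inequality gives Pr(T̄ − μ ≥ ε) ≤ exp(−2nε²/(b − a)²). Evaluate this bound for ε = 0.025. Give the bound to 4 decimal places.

0.0049

Exponent: 2nε²/(b − a)² = 2·4253·0.025² / 1² = 5.31625.
Bound = exp(−5.31625) = 0.00491.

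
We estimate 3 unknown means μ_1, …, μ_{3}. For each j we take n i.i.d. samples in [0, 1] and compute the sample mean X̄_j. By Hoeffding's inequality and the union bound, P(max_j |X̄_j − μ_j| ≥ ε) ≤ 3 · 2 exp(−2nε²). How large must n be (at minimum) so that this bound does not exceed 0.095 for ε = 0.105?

Need 2·3·exp(−2nε²) ≤ 0.095, i.e. exp(−2nε²) ≤ 0.095/6.
So 2nε² ≥ ln(6/0.095) = 4.145638.
Hence n ≥ 4.145638/(2·0.105²) = 188.011.
The smallest integer n is 189.

189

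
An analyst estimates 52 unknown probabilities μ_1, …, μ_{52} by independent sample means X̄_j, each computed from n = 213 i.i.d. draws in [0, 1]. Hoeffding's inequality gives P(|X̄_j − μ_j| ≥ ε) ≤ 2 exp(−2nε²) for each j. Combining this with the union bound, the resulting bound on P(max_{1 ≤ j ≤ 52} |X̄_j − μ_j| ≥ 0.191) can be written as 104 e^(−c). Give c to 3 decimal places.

Union bound over the 52 events: P(max_{1 ≤ j ≤ 52} |X̄_j − μ_j| ≥ 0.191) ≤ 52·2·exp(−2nε²) = 104 exp(−2·213·0.191²).
So c = 2·213·0.191² = 15.5409.

15.541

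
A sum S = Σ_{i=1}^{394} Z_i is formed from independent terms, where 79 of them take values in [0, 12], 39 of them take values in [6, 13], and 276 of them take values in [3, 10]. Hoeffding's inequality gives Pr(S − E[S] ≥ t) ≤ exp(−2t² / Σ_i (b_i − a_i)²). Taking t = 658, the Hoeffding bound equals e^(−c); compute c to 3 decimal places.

32.297

Σ(b_i − a_i)² = 79·12² + 39·7² + 276·7² = 26811.
c = 2t² / 26811 = 2·658² / 26811 = 32.2975.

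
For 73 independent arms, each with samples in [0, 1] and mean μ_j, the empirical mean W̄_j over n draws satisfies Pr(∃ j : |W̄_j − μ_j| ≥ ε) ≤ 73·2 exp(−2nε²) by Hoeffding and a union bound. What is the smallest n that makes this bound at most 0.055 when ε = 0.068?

853

Need 2·73·exp(−2nε²) ≤ 0.055, i.e. exp(−2nε²) ≤ 0.055/146.
So 2nε² ≥ ln(146/0.055) = 7.884029.
Hence n ≥ 7.884029/(2·0.068²) = 852.512.
The smallest integer n is 853.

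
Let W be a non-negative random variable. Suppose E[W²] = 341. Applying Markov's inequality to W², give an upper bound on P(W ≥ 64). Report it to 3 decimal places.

Since W ≥ 0, the event {W ≥ 64} is the same as {W² ≥ 4096}.
Markov's inequality applied to W² gives P(W² ≥ 4096) ≤ E[W²]/4096 = 341/4096 = 0.0833.

0.083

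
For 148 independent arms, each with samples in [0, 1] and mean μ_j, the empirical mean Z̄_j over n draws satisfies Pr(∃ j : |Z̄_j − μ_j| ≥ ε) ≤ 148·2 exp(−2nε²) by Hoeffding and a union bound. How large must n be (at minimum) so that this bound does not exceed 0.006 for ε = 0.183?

162

Need 2·148·exp(−2nε²) ≤ 0.006, i.e. exp(−2nε²) ≤ 0.006/296.
So 2nε² ≥ ln(296/0.006) = 10.806355.
Hence n ≥ 10.806355/(2·0.183²) = 161.342.
The smallest integer n is 162.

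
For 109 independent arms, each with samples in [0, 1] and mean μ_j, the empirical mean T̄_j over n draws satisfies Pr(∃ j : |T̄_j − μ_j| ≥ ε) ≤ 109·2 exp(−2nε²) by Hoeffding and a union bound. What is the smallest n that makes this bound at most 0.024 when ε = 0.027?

Need 2·109·exp(−2nε²) ≤ 0.024, i.e. exp(−2nε²) ≤ 0.024/218.
So 2nε² ≥ ln(218/0.024) = 9.114197.
Hence n ≥ 9.114197/(2·0.027²) = 6251.164.
The smallest integer n is 6252.

6252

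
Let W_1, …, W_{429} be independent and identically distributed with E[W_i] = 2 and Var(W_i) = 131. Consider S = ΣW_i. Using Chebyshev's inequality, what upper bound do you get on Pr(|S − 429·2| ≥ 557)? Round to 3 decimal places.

Var(S) = n·Var(W_i) = 429·131 = 56199.
Chebyshev: Pr(|S − 429·2| ≥ 557) ≤ Var(S)/557² = 56199/310249 = 0.1811.

0.181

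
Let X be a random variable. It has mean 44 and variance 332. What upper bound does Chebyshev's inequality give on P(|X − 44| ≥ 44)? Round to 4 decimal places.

0.1715

Chebyshev: P(|X − μ| ≥ t) ≤ Var(X)/t².
Bound = 332 / 1936 = 0.1715.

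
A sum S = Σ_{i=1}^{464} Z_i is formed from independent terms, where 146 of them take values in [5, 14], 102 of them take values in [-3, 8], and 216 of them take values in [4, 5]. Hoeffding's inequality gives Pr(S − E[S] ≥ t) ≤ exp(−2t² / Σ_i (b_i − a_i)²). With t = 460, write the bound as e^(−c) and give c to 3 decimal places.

17.356

Σ(b_i − a_i)² = 146·9² + 102·11² + 216·1² = 24384.
c = 2t² / 24384 = 2·460² / 24384 = 17.3556.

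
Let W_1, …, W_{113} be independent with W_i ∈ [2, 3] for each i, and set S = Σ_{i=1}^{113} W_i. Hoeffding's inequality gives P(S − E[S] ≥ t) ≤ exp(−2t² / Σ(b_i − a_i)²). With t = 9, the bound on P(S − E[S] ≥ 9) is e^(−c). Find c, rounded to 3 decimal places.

Σ(b_i − a_i)² = 113·(1)² = 113.
c = 2t²/113 = 2·9²/113 = 1.4336.

1.434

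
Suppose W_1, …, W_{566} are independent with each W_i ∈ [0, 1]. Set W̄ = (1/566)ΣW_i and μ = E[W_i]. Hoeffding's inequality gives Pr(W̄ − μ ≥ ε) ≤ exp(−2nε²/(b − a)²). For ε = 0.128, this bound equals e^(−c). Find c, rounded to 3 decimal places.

c = 2nε²/(b − a)² = 2·566·0.128² / 1² = 18.5467.

18.547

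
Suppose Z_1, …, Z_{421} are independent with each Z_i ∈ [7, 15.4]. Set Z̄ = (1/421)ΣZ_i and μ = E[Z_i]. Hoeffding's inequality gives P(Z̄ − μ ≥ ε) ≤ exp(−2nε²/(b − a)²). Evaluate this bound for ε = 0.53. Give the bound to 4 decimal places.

Exponent: 2nε²/(b − a)² = 2·421·0.53² / 8.4² = 3.35201.
Bound = exp(−3.35201) = 0.03501.

0.0350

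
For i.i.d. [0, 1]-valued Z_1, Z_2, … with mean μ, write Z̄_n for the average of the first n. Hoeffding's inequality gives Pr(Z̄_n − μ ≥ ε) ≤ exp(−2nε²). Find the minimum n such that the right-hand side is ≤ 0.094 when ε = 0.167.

43

Require exp(−2nε²) ≤ 0.094, i.e. 2nε² ≥ ln(1/0.094) = 2.364460.
So n ≥ 2.364460 / (2·0.167²) = 42.391.
The smallest integer n is 43.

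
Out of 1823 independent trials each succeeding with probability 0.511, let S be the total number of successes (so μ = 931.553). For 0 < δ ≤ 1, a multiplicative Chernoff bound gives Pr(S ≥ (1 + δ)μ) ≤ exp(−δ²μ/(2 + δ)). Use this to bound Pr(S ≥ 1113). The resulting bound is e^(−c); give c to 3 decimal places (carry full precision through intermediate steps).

Write 1113 = (1 + δ)μ, so δ = 1113/931.553 − 1 = 0.194779…
Then the exponent is δ²μ/(2 + δ) = (1113 − μ)² / (μ·(2 + δ)) = 16.102793.

16.103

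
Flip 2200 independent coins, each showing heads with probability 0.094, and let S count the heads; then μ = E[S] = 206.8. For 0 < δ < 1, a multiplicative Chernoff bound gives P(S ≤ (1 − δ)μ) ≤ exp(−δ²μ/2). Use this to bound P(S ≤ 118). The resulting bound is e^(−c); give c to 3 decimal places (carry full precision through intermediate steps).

19.065

Write 118 = (1 − δ)μ, so δ = 1 − 118/206.8 = 0.4294004…
Then the exponent is δ²μ/2 = (μ − 118)²/(2μ) = 19.065377.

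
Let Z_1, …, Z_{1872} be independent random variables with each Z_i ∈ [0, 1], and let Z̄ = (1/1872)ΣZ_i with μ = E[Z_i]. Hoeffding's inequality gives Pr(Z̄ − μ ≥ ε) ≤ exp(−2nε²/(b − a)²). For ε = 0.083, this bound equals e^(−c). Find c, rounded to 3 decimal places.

25.792

c = 2nε²/(b − a)² = 2·1872·0.083² / 1² = 25.7924.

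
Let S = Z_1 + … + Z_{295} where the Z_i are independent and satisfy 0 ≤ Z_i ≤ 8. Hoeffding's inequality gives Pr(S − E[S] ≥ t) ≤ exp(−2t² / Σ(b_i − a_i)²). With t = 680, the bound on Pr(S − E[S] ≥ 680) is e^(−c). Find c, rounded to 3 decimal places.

48.983

Σ(b_i − a_i)² = 295·(8)² = 18880.
c = 2t²/18880 = 2·680²/18880 = 48.9831.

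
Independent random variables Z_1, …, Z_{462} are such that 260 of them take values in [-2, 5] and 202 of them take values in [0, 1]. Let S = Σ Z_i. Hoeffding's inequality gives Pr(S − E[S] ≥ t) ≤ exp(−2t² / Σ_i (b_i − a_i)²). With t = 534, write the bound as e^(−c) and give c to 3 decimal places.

44.067

Σ(b_i − a_i)² = 260·7² + 202·1² = 12942.
c = 2t² / 12942 = 2·534² / 12942 = 44.0668.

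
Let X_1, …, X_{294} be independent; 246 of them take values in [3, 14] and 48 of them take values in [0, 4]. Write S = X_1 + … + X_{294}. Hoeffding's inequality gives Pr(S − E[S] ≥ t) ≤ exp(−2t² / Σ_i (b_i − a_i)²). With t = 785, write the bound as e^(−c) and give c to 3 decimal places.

Σ(b_i − a_i)² = 246·11² + 48·4² = 30534.
c = 2t² / 30534 = 2·785² / 30534 = 40.3632.

40.363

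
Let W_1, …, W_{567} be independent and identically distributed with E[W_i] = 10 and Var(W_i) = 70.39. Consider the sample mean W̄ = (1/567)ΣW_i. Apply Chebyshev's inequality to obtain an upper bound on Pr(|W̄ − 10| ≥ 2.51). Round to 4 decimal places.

0.0197

Var(W̄) = Var(W_i)/n = 70.39/567 = 0.12414.
Chebyshev: Pr(|W̄ − 10| ≥ 2.51) ≤ Var(W̄)/(2.51)² = 70.39/(567·2.51²) = 0.0197.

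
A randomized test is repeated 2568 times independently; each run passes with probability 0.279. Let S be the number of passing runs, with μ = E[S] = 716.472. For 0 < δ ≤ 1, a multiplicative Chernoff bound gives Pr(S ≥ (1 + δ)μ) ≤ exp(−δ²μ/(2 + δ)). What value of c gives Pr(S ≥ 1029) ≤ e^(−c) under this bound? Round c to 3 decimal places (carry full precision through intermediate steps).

55.958

Write 1029 = (1 + δ)μ, so δ = 1029/716.472 − 1 = 0.4362041…
Then the exponent is δ²μ/(2 + δ) = (1029 − μ)² / (μ·(2 + δ)) = 55.958360.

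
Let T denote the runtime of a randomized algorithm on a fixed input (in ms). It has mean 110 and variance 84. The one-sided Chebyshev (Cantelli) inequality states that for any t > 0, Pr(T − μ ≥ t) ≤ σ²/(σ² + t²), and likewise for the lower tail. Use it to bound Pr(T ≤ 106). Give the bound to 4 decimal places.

Here σ² = 84 and t = 4, so σ² + t² = 100.
Cantelli's bound: 84/100 = 0.8400.

0.8400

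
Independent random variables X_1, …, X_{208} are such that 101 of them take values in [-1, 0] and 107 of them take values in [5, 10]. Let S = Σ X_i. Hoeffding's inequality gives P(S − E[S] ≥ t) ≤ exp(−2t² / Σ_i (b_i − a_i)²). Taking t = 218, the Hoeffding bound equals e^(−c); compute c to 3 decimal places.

Σ(b_i − a_i)² = 101·1² + 107·5² = 2776.
c = 2t² / 2776 = 2·218² / 2776 = 34.2392.

34.239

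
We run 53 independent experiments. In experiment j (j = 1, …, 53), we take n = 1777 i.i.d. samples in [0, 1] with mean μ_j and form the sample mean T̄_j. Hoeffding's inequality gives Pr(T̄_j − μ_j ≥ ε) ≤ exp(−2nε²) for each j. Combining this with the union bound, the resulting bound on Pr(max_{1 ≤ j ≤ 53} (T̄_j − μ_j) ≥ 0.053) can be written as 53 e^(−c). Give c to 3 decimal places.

Union bound over the 53 events: Pr(max_{1 ≤ j ≤ 53} (T̄_j − μ_j) ≥ 0.053) ≤ 53·exp(−2nε²) = 53 exp(−2·1777·0.053²).
So c = 2·1777·0.053² = 9.9832.

9.983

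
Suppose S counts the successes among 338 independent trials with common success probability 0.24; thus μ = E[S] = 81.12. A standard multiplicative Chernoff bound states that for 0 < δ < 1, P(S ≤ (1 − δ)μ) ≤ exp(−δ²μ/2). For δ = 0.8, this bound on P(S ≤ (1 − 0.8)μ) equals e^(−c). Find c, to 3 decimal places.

25.958

c = δ²μ/2 = 0.8²·81.12/2 = 25.9584.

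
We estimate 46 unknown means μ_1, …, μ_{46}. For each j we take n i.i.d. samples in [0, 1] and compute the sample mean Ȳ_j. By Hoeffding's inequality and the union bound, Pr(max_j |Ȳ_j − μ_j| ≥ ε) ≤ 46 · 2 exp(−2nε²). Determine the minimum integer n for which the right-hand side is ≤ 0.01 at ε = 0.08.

714

Need 2·46·exp(−2nε²) ≤ 0.01, i.e. exp(−2nε²) ≤ 0.01/92.
So 2nε² ≥ ln(92/0.01) = 9.126959.
Hence n ≥ 9.126959/(2·0.08²) = 713.044.
The smallest integer n is 714.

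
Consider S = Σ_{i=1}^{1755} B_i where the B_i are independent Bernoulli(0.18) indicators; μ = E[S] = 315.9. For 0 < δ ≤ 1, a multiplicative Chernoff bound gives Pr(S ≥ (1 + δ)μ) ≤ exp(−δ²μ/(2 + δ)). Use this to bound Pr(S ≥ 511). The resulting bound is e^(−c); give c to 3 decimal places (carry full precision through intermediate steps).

46.032

Write 511 = (1 + δ)μ, so δ = 511/315.9 − 1 = 0.6176005…
Then the exponent is δ²μ/(2 + δ) = (511 − μ)² / (μ·(2 + δ)) = 46.032180.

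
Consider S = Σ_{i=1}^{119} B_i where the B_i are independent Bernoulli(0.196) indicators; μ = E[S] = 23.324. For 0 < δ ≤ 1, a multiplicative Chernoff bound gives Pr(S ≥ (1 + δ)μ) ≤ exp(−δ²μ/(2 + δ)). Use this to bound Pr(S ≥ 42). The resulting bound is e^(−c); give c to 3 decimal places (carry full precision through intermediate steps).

Write 42 = (1 + δ)μ, so δ = 42/23.324 − 1 = 0.8007203…
Then the exponent is δ²μ/(2 + δ) = (42 − μ)² / (μ·(2 + δ)) = 5.339431.

5.339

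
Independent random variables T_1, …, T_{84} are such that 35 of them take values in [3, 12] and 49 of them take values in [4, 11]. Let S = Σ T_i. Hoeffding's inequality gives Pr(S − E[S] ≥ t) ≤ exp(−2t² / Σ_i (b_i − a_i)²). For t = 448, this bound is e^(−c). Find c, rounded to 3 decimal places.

76.663

Σ(b_i − a_i)² = 35·9² + 49·7² = 5236.
c = 2t² / 5236 = 2·448² / 5236 = 76.6631.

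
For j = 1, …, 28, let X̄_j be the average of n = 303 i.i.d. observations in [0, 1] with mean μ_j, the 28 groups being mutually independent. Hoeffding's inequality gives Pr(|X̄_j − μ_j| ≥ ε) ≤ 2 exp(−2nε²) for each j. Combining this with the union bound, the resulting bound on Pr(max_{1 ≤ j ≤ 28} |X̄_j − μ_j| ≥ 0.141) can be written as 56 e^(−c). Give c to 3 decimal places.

12.048

Union bound over the 28 events: Pr(max_{1 ≤ j ≤ 28} |X̄_j − μ_j| ≥ 0.141) ≤ 28·2·exp(−2nε²) = 56 exp(−2·303·0.141²).
So c = 2·303·0.141² = 12.0479.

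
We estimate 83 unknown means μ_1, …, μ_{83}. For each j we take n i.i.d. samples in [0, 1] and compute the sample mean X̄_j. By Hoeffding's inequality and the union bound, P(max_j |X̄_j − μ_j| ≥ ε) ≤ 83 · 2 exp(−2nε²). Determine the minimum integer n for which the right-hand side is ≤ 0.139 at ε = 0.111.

Need 2·83·exp(−2nε²) ≤ 0.139, i.e. exp(−2nε²) ≤ 0.139/166.
So 2nε² ≥ ln(166/0.139) = 7.085269.
Hence n ≥ 7.085269/(2·0.111²) = 287.528.
The smallest integer n is 288.

288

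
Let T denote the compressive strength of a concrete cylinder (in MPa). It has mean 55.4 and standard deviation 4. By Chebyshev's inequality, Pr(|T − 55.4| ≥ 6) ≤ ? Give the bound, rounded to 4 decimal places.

Chebyshev: Pr(|T − μ| ≥ t) ≤ Var(T)/t².
Var(T) = σ² = 4² = 16.
Bound = 16 / 36 = 0.4444.

0.4444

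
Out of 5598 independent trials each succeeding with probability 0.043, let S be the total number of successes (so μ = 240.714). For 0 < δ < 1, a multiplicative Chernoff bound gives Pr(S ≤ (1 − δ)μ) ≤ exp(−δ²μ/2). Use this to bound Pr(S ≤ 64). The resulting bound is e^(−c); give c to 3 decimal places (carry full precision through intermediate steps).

Write 64 = (1 − δ)μ, so δ = 1 − 64/240.714 = 0.7341243…
Then the exponent is δ²μ/2 = (μ − 64)²/(2μ) = 64.865022.

64.865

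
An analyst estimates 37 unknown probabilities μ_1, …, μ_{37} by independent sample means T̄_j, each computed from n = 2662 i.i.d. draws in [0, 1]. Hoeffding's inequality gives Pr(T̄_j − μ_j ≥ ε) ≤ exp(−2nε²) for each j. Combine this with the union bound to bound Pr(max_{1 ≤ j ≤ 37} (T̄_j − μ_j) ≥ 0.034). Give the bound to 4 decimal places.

0.0786

Per-experiment Hoeffding bound: exp(−2·2662·0.034²) = exp(−6.15454) = 0.0021238.
Union bound over 37 events: 37·0.0021238 = 0.07858.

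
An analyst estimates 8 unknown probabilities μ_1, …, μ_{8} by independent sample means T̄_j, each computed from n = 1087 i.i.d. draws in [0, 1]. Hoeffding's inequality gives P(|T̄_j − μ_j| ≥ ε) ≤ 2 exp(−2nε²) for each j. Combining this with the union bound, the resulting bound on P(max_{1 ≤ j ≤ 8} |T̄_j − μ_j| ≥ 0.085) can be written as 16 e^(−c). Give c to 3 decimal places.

15.707

Union bound over the 8 events: P(max_{1 ≤ j ≤ 8} |T̄_j − μ_j| ≥ 0.085) ≤ 8·2·exp(−2nε²) = 16 exp(−2·1087·0.085²).
So c = 2·1087·0.085² = 15.7072.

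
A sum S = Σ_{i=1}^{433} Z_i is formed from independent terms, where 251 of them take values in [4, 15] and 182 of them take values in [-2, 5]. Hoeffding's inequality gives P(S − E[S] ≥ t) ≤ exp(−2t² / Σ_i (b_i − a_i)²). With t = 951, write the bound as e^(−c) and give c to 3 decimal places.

Σ(b_i − a_i)² = 251·11² + 182·7² = 39289.
c = 2t² / 39289 = 2·951² / 39289 = 46.0384.

46.038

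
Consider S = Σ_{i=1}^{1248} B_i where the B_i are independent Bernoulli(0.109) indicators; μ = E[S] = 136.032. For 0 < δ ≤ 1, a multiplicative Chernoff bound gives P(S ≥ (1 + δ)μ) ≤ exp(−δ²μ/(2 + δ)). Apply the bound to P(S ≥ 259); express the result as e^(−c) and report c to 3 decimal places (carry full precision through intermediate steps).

Write 259 = (1 + δ)μ, so δ = 259/136.032 − 1 = 0.9039638…
Then the exponent is δ²μ/(2 + δ) = (259 − μ)² / (μ·(2 + δ)) = 38.278238.

38.278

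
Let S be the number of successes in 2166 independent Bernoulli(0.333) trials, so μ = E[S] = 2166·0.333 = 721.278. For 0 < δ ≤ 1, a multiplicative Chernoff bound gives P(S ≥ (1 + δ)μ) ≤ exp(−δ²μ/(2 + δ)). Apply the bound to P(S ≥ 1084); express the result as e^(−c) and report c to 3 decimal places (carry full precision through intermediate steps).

72.879

Write 1084 = (1 + δ)μ, so δ = 1084/721.278 − 1 = 0.5028879…
Then the exponent is δ²μ/(2 + δ) = (1084 − μ)² / (μ·(2 + δ)) = 72.879218.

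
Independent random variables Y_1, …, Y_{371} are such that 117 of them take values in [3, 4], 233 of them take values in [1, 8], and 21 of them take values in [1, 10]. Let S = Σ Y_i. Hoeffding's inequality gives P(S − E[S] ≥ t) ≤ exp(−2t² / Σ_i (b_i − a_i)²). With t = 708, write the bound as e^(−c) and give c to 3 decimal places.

Σ(b_i − a_i)² = 117·1² + 233·7² + 21·9² = 13235.
c = 2t² / 13235 = 2·708² / 13235 = 75.7482.

75.748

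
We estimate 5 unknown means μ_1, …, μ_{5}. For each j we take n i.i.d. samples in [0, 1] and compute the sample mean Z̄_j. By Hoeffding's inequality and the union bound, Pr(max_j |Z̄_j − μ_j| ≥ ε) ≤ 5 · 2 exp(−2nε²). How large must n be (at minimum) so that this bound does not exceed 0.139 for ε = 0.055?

Need 2·5·exp(−2nε²) ≤ 0.139, i.e. exp(−2nε²) ≤ 0.139/10.
So 2nε² ≥ ln(10/0.139) = 4.275866.
Hence n ≥ 4.275866/(2·0.055²) = 706.755.
The smallest integer n is 707.

707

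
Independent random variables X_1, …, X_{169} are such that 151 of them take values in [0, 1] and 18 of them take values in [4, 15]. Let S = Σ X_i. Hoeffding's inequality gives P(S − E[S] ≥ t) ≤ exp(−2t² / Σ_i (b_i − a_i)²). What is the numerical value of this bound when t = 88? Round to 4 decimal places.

Σ(b_i − a_i)² = 151·1² + 18·11² = 2329.
Exponent = 2·88² / 2329 = 6.65006.
Bound = exp(−6.65006) = 0.00129.

0.0013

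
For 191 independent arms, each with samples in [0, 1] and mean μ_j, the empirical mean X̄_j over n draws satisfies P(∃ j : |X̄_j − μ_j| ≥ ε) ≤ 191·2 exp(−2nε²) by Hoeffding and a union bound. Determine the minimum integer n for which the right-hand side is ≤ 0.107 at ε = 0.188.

116

Need 2·191·exp(−2nε²) ≤ 0.107, i.e. exp(−2nε²) ≤ 0.107/382.
So 2nε² ≥ ln(382/0.107) = 8.180347.
Hence n ≥ 8.180347/(2·0.188²) = 115.725.
The smallest integer n is 116.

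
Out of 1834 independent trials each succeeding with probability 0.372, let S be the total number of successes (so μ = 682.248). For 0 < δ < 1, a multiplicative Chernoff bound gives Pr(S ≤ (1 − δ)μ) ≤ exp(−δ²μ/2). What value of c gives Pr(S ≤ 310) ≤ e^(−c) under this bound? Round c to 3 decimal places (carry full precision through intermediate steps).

101.553

Write 310 = (1 − δ)μ, so δ = 1 − 310/682.248 = 0.5456198…
Then the exponent is δ²μ/2 = (μ − 310)²/(2μ) = 101.552935.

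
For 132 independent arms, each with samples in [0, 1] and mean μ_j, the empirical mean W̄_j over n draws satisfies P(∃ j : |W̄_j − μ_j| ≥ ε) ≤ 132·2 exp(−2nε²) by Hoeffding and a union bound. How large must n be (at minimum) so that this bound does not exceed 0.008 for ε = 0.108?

Need 2·132·exp(−2nε²) ≤ 0.008, i.e. exp(−2nε²) ≤ 0.008/264.
So 2nε² ≥ ln(264/0.008) = 10.404263.
Hence n ≥ 10.404263/(2·0.108²) = 445.999.
The smallest integer n is 446.

446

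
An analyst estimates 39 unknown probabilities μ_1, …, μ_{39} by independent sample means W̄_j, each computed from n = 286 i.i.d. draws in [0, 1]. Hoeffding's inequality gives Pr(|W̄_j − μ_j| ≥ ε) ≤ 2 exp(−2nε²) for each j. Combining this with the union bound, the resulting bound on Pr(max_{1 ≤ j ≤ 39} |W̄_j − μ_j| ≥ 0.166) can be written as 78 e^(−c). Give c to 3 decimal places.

15.762

Union bound over the 39 events: Pr(max_{1 ≤ j ≤ 39} |W̄_j − μ_j| ≥ 0.166) ≤ 39·2·exp(−2nε²) = 78 exp(−2·286·0.166²).
So c = 2·286·0.166² = 15.7620.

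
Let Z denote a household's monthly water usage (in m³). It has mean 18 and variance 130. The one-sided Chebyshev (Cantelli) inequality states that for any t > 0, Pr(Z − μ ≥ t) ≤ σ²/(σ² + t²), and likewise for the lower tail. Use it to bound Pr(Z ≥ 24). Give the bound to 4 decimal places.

0.7831

Here σ² = 130 and t = 6, so σ² + t² = 166.
Cantelli's bound: 130/166 = 0.7831.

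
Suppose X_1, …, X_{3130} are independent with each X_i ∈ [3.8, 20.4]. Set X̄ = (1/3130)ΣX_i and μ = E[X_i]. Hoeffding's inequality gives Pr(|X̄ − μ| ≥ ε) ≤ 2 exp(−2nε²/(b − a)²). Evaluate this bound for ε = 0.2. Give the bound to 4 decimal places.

0.8061

Exponent: 2nε²/(b − a)² = 2·3130·0.2² / 16.6² = 0.90870.
Bound = 2·exp(−0.90870) = 0.80610.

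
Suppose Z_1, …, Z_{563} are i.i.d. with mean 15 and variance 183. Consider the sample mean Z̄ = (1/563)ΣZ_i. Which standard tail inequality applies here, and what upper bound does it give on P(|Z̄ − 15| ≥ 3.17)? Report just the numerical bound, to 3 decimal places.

0.032

With mean and variance of each term known, Chebyshev's inequality bounds the deviation of the sum (or sample mean).
Var(Z̄) = Var(Z_i)/n = 183/563 = 0.32504.
Chebyshev: P(|Z̄ − 15| ≥ 3.17) ≤ Var(Z̄)/(3.17)² = 183/(563·3.17²) = 0.0323.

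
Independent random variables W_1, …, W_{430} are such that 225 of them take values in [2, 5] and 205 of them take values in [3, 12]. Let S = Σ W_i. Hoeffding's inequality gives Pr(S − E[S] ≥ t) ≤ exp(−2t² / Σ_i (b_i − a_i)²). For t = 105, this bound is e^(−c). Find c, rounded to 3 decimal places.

1.184

Σ(b_i − a_i)² = 225·3² + 205·9² = 18630.
c = 2t² / 18630 = 2·105² / 18630 = 1.1836.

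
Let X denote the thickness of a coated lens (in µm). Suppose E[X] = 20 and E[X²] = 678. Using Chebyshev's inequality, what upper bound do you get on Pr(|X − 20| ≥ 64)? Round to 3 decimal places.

0.068

Var(X) = E[X²] − (E[X])² = 678 − 400 = 278.
Chebyshev's inequality: Pr(|X − μ| ≥ t) ≤ Var(X)/t² = 278/4096 = 0.0679.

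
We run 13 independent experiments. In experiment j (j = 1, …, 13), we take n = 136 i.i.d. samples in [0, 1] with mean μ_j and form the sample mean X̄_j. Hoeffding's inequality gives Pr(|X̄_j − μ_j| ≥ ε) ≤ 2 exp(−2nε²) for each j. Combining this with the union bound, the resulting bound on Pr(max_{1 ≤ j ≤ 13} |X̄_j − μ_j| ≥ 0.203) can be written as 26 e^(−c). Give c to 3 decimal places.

11.209

Union bound over the 13 events: Pr(max_{1 ≤ j ≤ 13} |X̄_j − μ_j| ≥ 0.203) ≤ 13·2·exp(−2nε²) = 26 exp(−2·136·0.203²).
So c = 2·136·0.203² = 11.2088.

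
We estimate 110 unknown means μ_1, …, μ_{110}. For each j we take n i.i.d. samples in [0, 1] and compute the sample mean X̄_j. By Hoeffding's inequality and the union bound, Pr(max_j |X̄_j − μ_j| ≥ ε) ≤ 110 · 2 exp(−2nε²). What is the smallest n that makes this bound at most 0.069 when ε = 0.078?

663

Need 2·110·exp(−2nε²) ≤ 0.069, i.e. exp(−2nε²) ≤ 0.069/220.
So 2nε² ≥ ln(220/0.069) = 8.067276.
Hence n ≥ 8.067276/(2·0.078²) = 662.991.
The smallest integer n is 663.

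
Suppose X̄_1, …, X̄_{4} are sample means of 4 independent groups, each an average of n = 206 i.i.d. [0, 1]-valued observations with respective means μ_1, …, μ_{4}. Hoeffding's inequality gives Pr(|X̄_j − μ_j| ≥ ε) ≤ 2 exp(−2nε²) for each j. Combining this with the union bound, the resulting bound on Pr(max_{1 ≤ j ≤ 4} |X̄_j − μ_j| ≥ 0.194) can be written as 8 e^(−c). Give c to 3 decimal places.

15.506

Union bound over the 4 events: Pr(max_{1 ≤ j ≤ 4} |X̄_j − μ_j| ≥ 0.194) ≤ 4·2·exp(−2nε²) = 8 exp(−2·206·0.194²).
So c = 2·206·0.194² = 15.5060.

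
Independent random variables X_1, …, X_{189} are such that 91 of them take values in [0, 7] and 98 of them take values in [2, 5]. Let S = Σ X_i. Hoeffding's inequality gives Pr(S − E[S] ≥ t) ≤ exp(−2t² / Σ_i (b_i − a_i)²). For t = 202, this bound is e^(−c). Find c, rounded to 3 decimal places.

15.280

Σ(b_i − a_i)² = 91·7² + 98·3² = 5341.
c = 2t² / 5341 = 2·202² / 5341 = 15.2795.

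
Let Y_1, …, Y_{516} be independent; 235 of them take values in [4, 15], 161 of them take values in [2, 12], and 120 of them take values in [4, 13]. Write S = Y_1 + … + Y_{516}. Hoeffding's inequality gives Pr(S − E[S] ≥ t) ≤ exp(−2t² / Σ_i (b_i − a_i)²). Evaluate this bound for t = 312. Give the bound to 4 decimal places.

0.0276

Σ(b_i − a_i)² = 235·11² + 161·10² + 120·9² = 54255.
Exponent = 2·312² / 54255 = 3.58839.
Bound = exp(−3.58839) = 0.02764.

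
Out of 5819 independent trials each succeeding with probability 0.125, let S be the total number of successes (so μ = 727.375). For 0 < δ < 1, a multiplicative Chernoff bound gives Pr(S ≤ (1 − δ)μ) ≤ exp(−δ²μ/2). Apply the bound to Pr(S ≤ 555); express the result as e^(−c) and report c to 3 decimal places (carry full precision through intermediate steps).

Write 555 = (1 − δ)μ, so δ = 1 − 555/727.375 = 0.2369823…
Then the exponent is δ²μ/2 = (μ − 555)²/(2μ) = 20.424912.

20.425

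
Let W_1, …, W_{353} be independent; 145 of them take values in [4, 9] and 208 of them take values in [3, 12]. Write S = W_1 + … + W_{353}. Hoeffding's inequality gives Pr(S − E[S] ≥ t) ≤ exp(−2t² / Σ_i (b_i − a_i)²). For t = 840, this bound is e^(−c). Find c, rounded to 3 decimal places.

68.930

Σ(b_i − a_i)² = 145·5² + 208·9² = 20473.
c = 2t² / 20473 = 2·840² / 20473 = 68.9298.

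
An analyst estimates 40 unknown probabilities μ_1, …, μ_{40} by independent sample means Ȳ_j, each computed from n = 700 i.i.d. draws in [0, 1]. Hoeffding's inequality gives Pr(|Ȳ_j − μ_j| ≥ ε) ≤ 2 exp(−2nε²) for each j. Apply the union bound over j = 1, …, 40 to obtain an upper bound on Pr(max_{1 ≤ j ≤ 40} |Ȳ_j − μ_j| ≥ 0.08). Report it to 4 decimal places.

Per-experiment Hoeffding bound: 2·exp(−2·700·0.08²) = 2·exp(−8.96000) = 0.00025689.
Union bound over 40 events: 40·0.00025689 = 0.01028.

0.0103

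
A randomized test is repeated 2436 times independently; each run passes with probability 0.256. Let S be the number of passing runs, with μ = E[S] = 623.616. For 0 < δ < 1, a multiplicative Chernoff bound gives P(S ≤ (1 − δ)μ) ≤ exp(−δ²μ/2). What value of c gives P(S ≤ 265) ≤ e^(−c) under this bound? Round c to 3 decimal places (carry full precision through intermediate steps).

Write 265 = (1 − δ)μ, so δ = 1 − 265/623.616 = 0.575059…
Then the exponent is δ²μ/2 = (μ − 265)²/(2μ) = 103.112681.

103.113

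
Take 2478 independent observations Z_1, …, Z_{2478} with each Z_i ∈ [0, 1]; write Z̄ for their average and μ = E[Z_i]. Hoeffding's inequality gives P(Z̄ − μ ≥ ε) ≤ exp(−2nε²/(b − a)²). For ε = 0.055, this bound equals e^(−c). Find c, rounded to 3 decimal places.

c = 2nε²/(b − a)² = 2·2478·0.055² / 1² = 14.9919.

14.992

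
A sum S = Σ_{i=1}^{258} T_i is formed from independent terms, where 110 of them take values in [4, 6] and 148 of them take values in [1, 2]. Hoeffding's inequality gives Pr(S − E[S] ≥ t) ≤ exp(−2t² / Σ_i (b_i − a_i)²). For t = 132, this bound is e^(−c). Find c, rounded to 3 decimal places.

59.265

Σ(b_i − a_i)² = 110·2² + 148·1² = 588.
c = 2t² / 588 = 2·132² / 588 = 59.2653.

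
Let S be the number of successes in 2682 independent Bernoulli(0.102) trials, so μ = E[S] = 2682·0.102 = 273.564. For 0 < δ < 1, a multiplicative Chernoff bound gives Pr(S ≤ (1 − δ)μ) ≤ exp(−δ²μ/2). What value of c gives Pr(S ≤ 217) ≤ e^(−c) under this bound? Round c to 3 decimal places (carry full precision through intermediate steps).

Write 217 = (1 − δ)μ, so δ = 1 − 217/273.564 = 0.206767…
Then the exponent is δ²μ/2 = (μ − 217)²/(2μ) = 5.847784.

5.848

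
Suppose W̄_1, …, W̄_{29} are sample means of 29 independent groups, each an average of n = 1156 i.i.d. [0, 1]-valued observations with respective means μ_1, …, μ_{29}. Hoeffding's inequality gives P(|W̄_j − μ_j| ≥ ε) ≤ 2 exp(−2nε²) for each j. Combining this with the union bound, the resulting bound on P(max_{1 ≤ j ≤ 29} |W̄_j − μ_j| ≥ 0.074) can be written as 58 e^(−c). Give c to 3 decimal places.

Union bound over the 29 events: P(max_{1 ≤ j ≤ 29} |W̄_j − μ_j| ≥ 0.074) ≤ 29·2·exp(−2nε²) = 58 exp(−2·1156·0.074²).
So c = 2·1156·0.074² = 12.6605.

12.661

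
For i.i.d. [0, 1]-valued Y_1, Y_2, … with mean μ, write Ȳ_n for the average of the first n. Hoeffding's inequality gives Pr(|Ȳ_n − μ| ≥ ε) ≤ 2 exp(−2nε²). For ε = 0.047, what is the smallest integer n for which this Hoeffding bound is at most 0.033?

Require 2·exp(−2nε²) ≤ 0.033, i.e. 2nε² ≥ ln(2/0.033) = 4.104395.
So n ≥ 4.104395 / (2·0.047²) = 929.017.
The smallest integer n is 930.

930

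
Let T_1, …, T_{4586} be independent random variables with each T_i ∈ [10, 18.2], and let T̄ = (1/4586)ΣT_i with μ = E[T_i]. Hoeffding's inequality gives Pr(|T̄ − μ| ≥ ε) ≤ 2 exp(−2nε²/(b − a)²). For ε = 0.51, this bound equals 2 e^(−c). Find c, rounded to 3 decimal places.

35.479

c = 2nε²/(b − a)² = 2·4586·0.51² / 8.2² = 35.4794.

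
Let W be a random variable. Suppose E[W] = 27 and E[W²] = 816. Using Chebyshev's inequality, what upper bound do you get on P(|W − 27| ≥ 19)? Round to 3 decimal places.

0.241

Var(W) = E[W²] − (E[W])² = 816 − 729 = 87.
Chebyshev's inequality: P(|W − μ| ≥ t) ≤ Var(W)/t² = 87/361 = 0.2410.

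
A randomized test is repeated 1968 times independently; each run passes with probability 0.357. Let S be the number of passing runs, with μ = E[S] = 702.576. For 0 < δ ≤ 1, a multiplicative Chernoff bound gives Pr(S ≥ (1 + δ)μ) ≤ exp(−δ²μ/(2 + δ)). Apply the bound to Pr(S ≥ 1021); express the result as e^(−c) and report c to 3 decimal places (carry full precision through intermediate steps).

Write 1021 = (1 + δ)μ, so δ = 1021/702.576 − 1 = 0.4532236…
Then the exponent is δ²μ/(2 + δ) = (1021 − μ)² / (μ·(2 + δ)) = 58.827602.

58.828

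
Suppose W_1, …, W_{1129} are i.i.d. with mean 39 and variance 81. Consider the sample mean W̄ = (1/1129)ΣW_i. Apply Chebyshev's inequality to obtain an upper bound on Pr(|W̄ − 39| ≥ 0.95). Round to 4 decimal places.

Var(W̄) = Var(W_i)/n = 81/1129 = 0.071745.
Chebyshev: Pr(|W̄ − 39| ≥ 0.95) ≤ Var(W̄)/(0.95)² = 81/(1129·0.95²) = 0.0795.

0.0795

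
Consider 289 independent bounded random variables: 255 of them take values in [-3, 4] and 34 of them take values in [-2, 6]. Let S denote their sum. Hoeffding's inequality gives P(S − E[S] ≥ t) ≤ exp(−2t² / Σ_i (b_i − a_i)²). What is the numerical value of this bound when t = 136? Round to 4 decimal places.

0.0803

Σ(b_i − a_i)² = 255·7² + 34·8² = 14671.
Exponent = 2·136² / 14671 = 2.52144.
Bound = exp(−2.52144) = 0.08034.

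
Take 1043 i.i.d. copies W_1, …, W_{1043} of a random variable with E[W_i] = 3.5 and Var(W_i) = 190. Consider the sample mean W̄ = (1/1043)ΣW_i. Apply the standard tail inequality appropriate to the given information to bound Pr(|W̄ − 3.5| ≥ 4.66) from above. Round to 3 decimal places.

With mean and variance of each term known, Chebyshev's inequality bounds the deviation of the sum (or sample mean).
Var(W̄) = Var(W_i)/n = 190/1043 = 0.18217.
Chebyshev: Pr(|W̄ − 3.5| ≥ 4.66) ≤ Var(W̄)/(4.66)² = 190/(1043·4.66²) = 0.0084.

0.008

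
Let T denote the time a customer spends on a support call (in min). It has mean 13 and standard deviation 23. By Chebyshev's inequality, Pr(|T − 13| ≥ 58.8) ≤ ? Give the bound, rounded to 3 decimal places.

0.153

Chebyshev: Pr(|T − μ| ≥ t) ≤ Var(T)/t².
Var(T) = σ² = 23² = 529.
Bound = 529 / 3457.44 = 0.1530.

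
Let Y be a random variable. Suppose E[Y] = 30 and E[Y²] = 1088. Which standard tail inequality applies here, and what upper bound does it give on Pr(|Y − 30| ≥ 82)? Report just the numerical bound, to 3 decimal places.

The first two moments determine the variance, so Chebyshev's inequality is the sharpest standard bound available.
Var(Y) = E[Y²] − (E[Y])² = 1088 − 900 = 188.
Chebyshev's inequality: Pr(|Y − μ| ≥ t) ≤ Var(Y)/t² = 188/6724 = 0.0280.

0.028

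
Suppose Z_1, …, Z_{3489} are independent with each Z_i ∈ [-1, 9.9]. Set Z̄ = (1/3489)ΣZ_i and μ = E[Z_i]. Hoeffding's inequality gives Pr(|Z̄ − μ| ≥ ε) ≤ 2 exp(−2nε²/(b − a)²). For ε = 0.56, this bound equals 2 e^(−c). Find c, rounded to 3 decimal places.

18.418

c = 2nε²/(b − a)² = 2·3489·0.56² / 10.9² = 18.4185.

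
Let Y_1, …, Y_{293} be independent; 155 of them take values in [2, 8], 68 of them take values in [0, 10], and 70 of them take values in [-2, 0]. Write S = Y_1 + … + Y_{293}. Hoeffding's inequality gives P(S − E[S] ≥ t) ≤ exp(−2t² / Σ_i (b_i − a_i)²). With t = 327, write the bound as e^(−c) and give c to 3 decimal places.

16.892

Σ(b_i − a_i)² = 155·6² + 68·10² + 70·2² = 12660.
c = 2t² / 12660 = 2·327² / 12660 = 16.8924.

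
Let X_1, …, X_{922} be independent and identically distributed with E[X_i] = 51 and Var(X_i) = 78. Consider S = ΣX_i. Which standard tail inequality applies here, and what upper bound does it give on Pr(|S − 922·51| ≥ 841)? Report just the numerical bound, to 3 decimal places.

With mean and variance of each term known, Chebyshev's inequality bounds the deviation of the sum (or sample mean).
Var(S) = n·Var(X_i) = 922·78 = 71916.
Chebyshev: Pr(|S − 922·51| ≥ 841) ≤ Var(S)/841² = 71916/707281 = 0.1017.

0.102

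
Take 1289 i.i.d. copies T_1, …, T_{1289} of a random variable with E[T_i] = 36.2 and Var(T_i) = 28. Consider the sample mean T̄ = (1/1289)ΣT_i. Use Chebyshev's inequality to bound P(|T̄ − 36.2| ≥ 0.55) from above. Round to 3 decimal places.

0.072

Var(T̄) = Var(T_i)/n = 28/1289 = 0.021722.
Chebyshev: P(|T̄ − 36.2| ≥ 0.55) ≤ Var(T̄)/(0.55)² = 28/(1289·0.55²) = 0.0718.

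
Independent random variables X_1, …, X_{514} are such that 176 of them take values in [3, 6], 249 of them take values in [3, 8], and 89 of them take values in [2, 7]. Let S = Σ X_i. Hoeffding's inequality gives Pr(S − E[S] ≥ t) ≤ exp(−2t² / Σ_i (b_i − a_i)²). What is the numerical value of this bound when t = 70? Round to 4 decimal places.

Σ(b_i − a_i)² = 176·3² + 249·5² + 89·5² = 10034.
Exponent = 2·70² / 10034 = 0.97668.
Bound = exp(−0.97668) = 0.37656.

0.3766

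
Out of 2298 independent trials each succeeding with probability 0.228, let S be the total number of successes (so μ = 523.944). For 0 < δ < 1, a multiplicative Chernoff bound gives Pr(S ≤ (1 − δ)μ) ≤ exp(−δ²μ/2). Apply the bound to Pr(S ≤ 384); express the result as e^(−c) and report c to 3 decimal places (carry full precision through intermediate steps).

18.689

Write 384 = (1 − δ)μ, so δ = 1 − 384/523.944 = 0.2670972…
Then the exponent is δ²μ/2 = (μ − 384)²/(2μ) = 18.689329.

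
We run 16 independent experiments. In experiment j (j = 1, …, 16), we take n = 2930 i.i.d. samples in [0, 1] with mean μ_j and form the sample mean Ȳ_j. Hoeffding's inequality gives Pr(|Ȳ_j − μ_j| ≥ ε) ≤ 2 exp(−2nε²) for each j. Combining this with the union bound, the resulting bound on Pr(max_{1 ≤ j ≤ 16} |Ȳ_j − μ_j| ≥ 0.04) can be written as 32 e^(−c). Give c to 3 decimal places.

Union bound over the 16 events: Pr(max_{1 ≤ j ≤ 16} |Ȳ_j − μ_j| ≥ 0.04) ≤ 16·2·exp(−2nε²) = 32 exp(−2·2930·0.04²).
So c = 2·2930·0.04² = 9.3760.

9.376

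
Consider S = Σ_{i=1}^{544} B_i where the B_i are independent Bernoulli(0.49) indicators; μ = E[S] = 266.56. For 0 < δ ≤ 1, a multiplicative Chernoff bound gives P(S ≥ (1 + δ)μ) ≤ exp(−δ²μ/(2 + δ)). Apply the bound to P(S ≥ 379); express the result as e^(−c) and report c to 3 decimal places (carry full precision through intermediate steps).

Write 379 = (1 + δ)μ, so δ = 379/266.56 − 1 = 0.4218187…
Then the exponent is δ²μ/(2 + δ) = (379 − μ)² / (μ·(2 + δ)) = 19.584165.

19.584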